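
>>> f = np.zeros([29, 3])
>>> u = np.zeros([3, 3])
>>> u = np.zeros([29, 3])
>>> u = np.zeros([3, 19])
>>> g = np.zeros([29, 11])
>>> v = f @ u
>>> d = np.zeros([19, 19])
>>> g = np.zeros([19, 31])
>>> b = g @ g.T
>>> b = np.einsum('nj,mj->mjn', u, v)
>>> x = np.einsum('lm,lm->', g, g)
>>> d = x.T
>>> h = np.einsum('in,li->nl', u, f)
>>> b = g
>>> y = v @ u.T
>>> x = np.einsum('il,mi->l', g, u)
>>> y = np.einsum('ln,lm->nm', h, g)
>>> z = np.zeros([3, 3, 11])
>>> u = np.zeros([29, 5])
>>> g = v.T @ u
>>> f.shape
(29, 3)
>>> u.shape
(29, 5)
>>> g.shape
(19, 5)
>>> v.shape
(29, 19)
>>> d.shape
()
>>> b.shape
(19, 31)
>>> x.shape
(31,)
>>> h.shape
(19, 29)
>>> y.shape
(29, 31)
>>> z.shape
(3, 3, 11)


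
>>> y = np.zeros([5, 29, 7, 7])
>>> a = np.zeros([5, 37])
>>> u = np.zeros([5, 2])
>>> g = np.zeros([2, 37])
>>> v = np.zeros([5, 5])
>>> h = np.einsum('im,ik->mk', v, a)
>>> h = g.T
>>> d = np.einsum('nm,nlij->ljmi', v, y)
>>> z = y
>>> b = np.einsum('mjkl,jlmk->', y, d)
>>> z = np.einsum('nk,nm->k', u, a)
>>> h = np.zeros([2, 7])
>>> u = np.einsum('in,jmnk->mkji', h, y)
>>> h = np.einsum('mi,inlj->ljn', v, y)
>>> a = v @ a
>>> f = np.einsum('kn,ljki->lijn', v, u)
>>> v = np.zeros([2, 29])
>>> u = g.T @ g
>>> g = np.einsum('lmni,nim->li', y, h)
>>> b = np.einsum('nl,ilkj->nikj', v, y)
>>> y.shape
(5, 29, 7, 7)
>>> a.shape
(5, 37)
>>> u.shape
(37, 37)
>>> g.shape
(5, 7)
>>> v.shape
(2, 29)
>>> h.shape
(7, 7, 29)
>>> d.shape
(29, 7, 5, 7)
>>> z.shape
(2,)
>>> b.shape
(2, 5, 7, 7)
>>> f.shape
(29, 2, 7, 5)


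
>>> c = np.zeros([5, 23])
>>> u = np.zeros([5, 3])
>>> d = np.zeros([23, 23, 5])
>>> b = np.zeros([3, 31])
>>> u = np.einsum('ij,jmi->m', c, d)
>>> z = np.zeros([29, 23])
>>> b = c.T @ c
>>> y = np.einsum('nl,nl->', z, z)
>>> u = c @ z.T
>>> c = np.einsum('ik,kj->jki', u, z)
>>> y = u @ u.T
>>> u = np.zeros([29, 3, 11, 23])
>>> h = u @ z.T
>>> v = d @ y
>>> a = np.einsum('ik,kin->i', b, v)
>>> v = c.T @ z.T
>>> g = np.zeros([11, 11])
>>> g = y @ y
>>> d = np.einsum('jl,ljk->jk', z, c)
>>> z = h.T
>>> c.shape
(23, 29, 5)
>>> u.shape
(29, 3, 11, 23)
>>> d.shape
(29, 5)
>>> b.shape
(23, 23)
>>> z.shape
(29, 11, 3, 29)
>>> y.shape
(5, 5)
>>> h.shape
(29, 3, 11, 29)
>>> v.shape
(5, 29, 29)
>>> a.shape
(23,)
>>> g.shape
(5, 5)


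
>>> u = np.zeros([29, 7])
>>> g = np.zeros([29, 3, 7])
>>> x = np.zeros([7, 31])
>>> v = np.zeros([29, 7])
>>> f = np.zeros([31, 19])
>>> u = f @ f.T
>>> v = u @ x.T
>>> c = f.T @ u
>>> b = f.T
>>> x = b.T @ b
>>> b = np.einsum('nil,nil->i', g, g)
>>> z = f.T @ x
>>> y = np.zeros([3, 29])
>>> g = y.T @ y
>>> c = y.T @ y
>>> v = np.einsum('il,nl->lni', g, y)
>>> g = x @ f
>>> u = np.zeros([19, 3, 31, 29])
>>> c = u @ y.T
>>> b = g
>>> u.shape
(19, 3, 31, 29)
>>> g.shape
(31, 19)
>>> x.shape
(31, 31)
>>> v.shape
(29, 3, 29)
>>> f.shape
(31, 19)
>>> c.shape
(19, 3, 31, 3)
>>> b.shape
(31, 19)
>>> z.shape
(19, 31)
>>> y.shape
(3, 29)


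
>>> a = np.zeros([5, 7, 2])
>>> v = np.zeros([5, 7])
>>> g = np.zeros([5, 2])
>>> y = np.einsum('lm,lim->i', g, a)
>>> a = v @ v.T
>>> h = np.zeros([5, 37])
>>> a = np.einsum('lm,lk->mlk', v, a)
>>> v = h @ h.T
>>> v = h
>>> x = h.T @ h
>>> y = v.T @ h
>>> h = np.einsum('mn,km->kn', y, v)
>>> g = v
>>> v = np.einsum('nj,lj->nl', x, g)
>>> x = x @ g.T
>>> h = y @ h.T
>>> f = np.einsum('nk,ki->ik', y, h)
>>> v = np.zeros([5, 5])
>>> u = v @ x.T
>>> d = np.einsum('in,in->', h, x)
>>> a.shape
(7, 5, 5)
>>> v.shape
(5, 5)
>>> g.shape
(5, 37)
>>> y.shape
(37, 37)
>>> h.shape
(37, 5)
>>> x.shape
(37, 5)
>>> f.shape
(5, 37)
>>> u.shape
(5, 37)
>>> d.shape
()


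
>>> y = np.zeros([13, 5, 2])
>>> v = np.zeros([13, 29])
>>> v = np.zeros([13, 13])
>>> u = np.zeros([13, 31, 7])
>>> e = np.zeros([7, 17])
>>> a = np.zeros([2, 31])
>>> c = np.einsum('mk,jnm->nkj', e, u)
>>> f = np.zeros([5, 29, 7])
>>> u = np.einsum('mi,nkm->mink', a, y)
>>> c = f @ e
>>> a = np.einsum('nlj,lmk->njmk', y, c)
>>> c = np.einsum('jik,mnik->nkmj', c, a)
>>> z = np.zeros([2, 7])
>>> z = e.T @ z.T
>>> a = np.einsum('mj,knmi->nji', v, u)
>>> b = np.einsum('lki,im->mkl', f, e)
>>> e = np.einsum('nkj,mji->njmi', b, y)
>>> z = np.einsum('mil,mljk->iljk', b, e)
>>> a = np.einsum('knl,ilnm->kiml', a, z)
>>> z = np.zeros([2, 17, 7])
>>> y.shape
(13, 5, 2)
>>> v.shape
(13, 13)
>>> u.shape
(2, 31, 13, 5)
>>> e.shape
(17, 5, 13, 2)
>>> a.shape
(31, 29, 2, 5)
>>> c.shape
(2, 17, 13, 5)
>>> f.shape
(5, 29, 7)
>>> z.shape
(2, 17, 7)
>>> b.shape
(17, 29, 5)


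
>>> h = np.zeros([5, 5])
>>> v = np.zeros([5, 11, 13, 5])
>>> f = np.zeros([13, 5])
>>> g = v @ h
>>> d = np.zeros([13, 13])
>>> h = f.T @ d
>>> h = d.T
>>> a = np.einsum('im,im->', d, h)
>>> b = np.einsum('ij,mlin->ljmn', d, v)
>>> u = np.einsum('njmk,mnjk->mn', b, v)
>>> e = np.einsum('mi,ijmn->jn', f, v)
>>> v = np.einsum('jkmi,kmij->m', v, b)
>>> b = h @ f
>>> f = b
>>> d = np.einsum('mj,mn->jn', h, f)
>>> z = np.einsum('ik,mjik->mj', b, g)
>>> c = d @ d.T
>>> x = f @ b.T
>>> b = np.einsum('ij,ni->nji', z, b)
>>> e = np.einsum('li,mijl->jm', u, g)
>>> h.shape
(13, 13)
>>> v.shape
(13,)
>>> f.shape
(13, 5)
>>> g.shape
(5, 11, 13, 5)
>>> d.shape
(13, 5)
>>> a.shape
()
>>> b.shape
(13, 11, 5)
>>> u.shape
(5, 11)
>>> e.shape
(13, 5)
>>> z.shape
(5, 11)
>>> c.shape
(13, 13)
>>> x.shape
(13, 13)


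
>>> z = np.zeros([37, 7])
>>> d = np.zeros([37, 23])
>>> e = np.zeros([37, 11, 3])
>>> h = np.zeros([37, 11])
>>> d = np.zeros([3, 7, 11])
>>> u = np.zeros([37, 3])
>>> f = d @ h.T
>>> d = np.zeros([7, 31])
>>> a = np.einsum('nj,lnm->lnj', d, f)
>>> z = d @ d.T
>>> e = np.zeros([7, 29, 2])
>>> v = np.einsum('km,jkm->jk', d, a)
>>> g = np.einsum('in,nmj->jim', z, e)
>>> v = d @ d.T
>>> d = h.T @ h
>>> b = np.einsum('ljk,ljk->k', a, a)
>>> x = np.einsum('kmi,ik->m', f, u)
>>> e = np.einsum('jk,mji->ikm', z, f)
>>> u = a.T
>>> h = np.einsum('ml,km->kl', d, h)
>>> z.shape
(7, 7)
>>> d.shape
(11, 11)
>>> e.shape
(37, 7, 3)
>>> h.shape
(37, 11)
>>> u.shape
(31, 7, 3)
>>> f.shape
(3, 7, 37)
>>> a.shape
(3, 7, 31)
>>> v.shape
(7, 7)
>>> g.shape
(2, 7, 29)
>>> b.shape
(31,)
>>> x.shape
(7,)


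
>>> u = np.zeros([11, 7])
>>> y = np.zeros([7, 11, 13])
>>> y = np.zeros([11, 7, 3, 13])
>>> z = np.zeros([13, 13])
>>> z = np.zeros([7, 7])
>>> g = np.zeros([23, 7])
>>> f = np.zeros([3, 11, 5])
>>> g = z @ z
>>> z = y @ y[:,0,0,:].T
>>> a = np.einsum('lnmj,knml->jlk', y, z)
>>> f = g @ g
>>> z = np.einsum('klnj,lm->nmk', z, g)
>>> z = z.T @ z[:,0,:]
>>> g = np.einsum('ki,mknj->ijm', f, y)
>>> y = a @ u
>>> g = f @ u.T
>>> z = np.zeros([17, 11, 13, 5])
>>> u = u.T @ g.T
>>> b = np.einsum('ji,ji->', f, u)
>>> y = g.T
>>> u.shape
(7, 7)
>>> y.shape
(11, 7)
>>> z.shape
(17, 11, 13, 5)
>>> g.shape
(7, 11)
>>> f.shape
(7, 7)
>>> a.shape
(13, 11, 11)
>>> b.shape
()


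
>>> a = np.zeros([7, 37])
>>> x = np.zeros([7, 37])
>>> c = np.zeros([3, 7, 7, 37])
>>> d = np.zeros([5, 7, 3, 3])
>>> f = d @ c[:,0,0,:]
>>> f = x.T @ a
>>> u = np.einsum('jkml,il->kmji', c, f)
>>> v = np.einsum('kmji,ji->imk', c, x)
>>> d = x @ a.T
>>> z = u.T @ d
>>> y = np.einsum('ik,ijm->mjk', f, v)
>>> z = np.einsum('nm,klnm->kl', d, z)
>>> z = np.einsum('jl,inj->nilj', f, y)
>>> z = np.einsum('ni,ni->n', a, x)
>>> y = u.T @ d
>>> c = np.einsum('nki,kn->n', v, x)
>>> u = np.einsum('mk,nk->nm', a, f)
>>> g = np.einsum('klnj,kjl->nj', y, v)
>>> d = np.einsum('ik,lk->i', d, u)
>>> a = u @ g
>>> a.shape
(37, 7)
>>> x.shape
(7, 37)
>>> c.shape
(37,)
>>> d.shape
(7,)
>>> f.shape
(37, 37)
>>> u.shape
(37, 7)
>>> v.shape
(37, 7, 3)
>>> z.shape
(7,)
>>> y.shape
(37, 3, 7, 7)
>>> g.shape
(7, 7)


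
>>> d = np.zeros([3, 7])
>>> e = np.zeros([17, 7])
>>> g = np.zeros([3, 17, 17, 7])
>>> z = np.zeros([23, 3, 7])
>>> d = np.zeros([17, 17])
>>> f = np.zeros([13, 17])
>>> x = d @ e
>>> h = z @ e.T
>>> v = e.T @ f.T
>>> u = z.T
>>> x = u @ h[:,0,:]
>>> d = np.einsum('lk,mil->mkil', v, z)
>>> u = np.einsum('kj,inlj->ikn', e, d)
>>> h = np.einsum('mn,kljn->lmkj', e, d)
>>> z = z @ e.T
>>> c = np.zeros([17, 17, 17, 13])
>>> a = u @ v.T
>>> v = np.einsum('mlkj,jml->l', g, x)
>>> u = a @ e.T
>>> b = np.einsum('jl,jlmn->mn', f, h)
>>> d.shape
(23, 13, 3, 7)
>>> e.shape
(17, 7)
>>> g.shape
(3, 17, 17, 7)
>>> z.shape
(23, 3, 17)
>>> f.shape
(13, 17)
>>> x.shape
(7, 3, 17)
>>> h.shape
(13, 17, 23, 3)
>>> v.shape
(17,)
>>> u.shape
(23, 17, 17)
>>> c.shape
(17, 17, 17, 13)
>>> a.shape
(23, 17, 7)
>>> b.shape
(23, 3)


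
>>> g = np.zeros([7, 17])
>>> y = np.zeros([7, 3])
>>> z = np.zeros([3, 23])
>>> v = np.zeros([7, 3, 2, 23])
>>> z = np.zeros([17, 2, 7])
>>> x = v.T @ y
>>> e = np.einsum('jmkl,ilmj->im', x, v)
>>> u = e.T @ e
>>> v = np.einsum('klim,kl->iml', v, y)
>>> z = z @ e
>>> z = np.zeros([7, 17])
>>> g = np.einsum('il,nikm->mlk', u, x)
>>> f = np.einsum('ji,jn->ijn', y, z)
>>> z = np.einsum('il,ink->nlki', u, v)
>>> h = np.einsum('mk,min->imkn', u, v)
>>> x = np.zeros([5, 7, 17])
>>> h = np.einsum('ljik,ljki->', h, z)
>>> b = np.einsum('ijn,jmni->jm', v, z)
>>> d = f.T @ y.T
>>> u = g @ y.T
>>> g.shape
(3, 2, 3)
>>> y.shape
(7, 3)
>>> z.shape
(23, 2, 3, 2)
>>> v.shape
(2, 23, 3)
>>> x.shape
(5, 7, 17)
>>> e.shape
(7, 2)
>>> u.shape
(3, 2, 7)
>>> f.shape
(3, 7, 17)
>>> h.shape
()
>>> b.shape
(23, 2)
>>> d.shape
(17, 7, 7)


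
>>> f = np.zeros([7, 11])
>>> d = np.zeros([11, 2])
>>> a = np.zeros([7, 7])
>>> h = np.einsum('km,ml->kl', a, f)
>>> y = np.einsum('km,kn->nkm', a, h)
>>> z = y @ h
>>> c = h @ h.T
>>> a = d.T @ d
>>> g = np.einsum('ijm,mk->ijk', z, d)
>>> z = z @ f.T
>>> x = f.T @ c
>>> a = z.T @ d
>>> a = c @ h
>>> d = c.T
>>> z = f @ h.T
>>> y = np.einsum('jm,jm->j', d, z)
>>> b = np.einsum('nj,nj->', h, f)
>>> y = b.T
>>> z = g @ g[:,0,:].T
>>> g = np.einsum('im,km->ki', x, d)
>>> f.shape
(7, 11)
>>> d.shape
(7, 7)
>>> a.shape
(7, 11)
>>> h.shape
(7, 11)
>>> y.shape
()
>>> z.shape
(11, 7, 11)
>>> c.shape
(7, 7)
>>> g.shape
(7, 11)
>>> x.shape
(11, 7)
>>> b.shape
()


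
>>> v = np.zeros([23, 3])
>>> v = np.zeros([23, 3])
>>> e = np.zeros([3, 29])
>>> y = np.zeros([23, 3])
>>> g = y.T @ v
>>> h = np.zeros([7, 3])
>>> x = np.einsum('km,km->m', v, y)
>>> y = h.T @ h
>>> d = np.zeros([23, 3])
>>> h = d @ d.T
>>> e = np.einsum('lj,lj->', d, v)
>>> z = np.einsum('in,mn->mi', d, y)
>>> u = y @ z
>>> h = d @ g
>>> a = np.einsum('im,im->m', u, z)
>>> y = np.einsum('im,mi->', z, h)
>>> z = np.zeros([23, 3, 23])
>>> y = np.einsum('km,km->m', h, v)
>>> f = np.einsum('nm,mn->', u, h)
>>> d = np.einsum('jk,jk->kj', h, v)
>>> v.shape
(23, 3)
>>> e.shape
()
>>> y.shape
(3,)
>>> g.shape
(3, 3)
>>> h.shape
(23, 3)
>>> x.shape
(3,)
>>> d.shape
(3, 23)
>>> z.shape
(23, 3, 23)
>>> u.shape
(3, 23)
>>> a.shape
(23,)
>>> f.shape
()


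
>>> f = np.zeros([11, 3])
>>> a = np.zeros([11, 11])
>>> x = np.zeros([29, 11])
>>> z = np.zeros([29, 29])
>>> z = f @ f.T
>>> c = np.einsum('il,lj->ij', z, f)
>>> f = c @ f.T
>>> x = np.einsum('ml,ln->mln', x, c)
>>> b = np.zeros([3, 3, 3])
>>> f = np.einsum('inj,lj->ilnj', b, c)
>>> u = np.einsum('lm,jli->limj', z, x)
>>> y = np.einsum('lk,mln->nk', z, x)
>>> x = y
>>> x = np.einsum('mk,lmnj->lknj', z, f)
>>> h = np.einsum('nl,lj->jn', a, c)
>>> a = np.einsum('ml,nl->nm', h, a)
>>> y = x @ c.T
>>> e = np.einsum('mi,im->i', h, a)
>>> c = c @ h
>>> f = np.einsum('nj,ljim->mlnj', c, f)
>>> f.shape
(3, 3, 11, 11)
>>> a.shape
(11, 3)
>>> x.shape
(3, 11, 3, 3)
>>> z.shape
(11, 11)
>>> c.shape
(11, 11)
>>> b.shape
(3, 3, 3)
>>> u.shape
(11, 3, 11, 29)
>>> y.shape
(3, 11, 3, 11)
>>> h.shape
(3, 11)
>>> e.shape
(11,)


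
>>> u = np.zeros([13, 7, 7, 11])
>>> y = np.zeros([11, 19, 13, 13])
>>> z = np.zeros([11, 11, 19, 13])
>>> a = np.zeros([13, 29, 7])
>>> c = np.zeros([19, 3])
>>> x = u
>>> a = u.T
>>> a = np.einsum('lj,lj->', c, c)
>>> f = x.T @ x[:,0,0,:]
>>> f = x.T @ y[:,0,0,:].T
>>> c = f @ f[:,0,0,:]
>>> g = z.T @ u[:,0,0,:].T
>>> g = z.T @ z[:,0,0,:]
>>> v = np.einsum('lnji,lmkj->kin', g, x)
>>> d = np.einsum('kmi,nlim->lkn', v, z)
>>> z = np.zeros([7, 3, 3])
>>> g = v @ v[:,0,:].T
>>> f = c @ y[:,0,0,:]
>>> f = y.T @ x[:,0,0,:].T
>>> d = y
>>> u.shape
(13, 7, 7, 11)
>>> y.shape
(11, 19, 13, 13)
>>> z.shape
(7, 3, 3)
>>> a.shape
()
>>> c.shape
(11, 7, 7, 11)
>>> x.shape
(13, 7, 7, 11)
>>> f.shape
(13, 13, 19, 13)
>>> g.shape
(7, 13, 7)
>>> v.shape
(7, 13, 19)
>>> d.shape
(11, 19, 13, 13)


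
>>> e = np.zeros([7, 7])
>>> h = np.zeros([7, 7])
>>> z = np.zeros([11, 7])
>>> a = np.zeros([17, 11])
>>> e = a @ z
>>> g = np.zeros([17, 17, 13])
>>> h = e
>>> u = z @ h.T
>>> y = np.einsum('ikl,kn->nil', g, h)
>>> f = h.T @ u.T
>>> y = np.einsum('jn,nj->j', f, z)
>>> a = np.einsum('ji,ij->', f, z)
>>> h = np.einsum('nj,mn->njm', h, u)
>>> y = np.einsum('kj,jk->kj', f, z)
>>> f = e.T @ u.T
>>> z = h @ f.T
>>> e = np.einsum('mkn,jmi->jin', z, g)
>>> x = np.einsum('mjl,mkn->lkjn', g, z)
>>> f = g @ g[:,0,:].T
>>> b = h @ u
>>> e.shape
(17, 13, 7)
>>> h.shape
(17, 7, 11)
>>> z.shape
(17, 7, 7)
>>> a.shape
()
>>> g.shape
(17, 17, 13)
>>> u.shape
(11, 17)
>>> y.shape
(7, 11)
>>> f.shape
(17, 17, 17)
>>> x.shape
(13, 7, 17, 7)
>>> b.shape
(17, 7, 17)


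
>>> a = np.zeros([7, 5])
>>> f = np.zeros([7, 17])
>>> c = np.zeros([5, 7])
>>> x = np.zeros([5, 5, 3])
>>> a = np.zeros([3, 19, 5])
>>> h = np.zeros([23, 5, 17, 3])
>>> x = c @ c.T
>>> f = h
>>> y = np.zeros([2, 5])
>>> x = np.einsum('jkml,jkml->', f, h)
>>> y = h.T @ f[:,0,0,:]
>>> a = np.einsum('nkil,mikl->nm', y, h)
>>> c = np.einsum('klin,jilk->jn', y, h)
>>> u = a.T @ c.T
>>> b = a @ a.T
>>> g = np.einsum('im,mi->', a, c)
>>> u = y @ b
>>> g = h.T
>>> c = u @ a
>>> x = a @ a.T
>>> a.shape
(3, 23)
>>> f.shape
(23, 5, 17, 3)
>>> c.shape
(3, 17, 5, 23)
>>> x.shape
(3, 3)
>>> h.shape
(23, 5, 17, 3)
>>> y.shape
(3, 17, 5, 3)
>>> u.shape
(3, 17, 5, 3)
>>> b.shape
(3, 3)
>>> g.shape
(3, 17, 5, 23)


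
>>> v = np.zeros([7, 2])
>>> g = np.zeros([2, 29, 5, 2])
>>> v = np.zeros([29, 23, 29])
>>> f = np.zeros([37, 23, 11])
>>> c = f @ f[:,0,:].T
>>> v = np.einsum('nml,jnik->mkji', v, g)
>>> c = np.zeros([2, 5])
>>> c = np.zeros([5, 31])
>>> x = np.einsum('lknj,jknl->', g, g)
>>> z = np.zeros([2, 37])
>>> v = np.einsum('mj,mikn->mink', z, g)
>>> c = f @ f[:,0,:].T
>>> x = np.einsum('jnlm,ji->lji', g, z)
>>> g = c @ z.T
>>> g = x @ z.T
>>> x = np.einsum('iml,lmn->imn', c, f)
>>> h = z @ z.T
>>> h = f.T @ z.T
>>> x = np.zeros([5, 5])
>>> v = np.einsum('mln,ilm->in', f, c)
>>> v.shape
(37, 11)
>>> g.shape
(5, 2, 2)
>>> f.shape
(37, 23, 11)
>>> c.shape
(37, 23, 37)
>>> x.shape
(5, 5)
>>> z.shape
(2, 37)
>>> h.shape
(11, 23, 2)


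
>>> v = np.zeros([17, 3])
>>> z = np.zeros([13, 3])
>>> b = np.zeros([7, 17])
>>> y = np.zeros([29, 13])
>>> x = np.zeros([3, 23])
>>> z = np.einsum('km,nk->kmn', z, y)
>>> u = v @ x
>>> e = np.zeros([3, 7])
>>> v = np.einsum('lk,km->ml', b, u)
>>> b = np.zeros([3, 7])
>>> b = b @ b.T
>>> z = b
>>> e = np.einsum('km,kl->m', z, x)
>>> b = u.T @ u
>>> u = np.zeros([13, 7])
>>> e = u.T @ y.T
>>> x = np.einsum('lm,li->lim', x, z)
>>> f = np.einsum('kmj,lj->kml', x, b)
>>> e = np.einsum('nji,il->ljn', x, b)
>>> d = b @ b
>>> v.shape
(23, 7)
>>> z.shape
(3, 3)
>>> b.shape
(23, 23)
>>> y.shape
(29, 13)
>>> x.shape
(3, 3, 23)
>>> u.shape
(13, 7)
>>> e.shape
(23, 3, 3)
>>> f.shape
(3, 3, 23)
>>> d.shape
(23, 23)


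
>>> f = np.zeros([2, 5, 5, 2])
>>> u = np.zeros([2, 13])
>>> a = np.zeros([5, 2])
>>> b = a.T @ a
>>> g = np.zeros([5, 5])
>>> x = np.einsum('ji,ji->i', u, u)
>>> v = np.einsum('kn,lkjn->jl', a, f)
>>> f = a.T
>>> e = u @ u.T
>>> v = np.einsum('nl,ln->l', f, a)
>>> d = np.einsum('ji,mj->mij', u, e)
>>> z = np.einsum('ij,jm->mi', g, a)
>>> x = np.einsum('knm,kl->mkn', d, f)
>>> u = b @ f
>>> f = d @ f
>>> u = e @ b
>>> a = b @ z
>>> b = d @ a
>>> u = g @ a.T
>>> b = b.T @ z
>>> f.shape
(2, 13, 5)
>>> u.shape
(5, 2)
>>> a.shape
(2, 5)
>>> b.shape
(5, 13, 5)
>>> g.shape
(5, 5)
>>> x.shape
(2, 2, 13)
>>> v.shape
(5,)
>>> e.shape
(2, 2)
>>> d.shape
(2, 13, 2)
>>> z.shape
(2, 5)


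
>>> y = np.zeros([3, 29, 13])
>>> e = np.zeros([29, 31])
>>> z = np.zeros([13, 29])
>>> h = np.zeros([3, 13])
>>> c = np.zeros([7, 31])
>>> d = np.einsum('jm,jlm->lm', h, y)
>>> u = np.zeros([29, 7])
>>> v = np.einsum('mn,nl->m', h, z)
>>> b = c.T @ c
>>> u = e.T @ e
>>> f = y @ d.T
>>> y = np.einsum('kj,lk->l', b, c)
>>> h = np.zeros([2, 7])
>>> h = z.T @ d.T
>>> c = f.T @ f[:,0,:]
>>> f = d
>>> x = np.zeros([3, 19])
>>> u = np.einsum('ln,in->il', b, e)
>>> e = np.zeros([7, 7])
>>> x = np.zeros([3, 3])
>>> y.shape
(7,)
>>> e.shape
(7, 7)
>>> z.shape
(13, 29)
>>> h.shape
(29, 29)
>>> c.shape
(29, 29, 29)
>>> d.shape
(29, 13)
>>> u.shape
(29, 31)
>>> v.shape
(3,)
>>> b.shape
(31, 31)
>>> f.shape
(29, 13)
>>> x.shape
(3, 3)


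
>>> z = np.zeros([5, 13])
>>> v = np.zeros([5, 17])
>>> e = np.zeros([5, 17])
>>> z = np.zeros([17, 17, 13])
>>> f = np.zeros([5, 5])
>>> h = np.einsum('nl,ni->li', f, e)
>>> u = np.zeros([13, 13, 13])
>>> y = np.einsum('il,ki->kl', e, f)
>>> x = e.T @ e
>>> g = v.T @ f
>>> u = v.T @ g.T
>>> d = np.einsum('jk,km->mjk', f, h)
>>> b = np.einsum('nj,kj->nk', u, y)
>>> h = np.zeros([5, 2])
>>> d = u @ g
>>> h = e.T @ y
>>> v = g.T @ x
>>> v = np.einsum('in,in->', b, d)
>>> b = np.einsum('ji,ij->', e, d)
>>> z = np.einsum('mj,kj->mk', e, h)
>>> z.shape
(5, 17)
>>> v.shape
()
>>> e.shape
(5, 17)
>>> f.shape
(5, 5)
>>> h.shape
(17, 17)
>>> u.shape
(17, 17)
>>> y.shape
(5, 17)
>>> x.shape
(17, 17)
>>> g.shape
(17, 5)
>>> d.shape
(17, 5)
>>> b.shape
()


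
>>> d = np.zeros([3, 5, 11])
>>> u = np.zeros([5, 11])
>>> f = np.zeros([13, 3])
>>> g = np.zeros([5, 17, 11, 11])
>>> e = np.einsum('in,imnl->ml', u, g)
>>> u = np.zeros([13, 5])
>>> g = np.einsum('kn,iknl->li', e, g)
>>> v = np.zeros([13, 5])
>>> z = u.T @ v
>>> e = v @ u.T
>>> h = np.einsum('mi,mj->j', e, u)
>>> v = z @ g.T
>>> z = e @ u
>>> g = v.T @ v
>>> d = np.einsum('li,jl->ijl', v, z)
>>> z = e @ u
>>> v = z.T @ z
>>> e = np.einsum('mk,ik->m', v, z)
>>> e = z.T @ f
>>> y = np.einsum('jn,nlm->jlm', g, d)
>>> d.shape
(11, 13, 5)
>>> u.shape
(13, 5)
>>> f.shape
(13, 3)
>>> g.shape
(11, 11)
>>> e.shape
(5, 3)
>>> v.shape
(5, 5)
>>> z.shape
(13, 5)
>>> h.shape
(5,)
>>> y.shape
(11, 13, 5)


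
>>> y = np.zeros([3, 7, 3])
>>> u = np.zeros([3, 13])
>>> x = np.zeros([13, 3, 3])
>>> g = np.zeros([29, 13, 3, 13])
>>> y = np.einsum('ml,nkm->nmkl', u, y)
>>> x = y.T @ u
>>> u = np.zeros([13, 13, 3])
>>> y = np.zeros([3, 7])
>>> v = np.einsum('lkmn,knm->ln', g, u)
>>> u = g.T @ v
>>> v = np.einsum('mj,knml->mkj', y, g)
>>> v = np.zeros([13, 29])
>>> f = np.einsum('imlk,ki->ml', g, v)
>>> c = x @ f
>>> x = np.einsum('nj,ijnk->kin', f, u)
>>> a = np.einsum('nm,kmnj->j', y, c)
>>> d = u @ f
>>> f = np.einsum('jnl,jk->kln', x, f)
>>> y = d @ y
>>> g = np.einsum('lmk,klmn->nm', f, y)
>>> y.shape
(13, 3, 13, 7)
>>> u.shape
(13, 3, 13, 13)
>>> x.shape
(13, 13, 13)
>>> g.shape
(7, 13)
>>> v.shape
(13, 29)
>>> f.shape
(3, 13, 13)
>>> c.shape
(13, 7, 3, 3)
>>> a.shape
(3,)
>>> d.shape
(13, 3, 13, 3)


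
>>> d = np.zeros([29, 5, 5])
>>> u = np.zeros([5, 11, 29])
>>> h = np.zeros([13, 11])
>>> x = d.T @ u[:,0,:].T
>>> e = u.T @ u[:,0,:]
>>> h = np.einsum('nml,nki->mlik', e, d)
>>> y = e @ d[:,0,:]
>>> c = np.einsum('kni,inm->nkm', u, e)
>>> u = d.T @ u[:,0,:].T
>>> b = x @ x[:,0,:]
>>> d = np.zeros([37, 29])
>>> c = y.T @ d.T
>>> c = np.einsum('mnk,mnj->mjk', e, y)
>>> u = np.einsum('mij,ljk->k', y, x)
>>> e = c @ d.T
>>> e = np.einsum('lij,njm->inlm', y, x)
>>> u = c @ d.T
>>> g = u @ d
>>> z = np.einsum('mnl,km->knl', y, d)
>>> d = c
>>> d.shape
(29, 5, 29)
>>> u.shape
(29, 5, 37)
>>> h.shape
(11, 29, 5, 5)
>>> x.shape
(5, 5, 5)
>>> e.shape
(11, 5, 29, 5)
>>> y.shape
(29, 11, 5)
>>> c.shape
(29, 5, 29)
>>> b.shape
(5, 5, 5)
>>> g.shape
(29, 5, 29)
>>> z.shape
(37, 11, 5)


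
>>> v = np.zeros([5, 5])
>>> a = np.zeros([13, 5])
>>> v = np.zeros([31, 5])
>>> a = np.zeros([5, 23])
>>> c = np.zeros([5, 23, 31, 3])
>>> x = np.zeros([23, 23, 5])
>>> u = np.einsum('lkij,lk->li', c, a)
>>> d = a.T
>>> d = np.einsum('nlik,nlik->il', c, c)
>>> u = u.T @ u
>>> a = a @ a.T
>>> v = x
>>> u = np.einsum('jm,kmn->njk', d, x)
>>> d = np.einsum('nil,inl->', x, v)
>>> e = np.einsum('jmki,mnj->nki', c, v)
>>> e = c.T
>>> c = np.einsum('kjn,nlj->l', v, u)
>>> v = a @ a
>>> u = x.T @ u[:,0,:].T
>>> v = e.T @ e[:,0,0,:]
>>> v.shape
(5, 23, 31, 5)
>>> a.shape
(5, 5)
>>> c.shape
(31,)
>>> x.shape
(23, 23, 5)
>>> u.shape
(5, 23, 5)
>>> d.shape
()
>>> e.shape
(3, 31, 23, 5)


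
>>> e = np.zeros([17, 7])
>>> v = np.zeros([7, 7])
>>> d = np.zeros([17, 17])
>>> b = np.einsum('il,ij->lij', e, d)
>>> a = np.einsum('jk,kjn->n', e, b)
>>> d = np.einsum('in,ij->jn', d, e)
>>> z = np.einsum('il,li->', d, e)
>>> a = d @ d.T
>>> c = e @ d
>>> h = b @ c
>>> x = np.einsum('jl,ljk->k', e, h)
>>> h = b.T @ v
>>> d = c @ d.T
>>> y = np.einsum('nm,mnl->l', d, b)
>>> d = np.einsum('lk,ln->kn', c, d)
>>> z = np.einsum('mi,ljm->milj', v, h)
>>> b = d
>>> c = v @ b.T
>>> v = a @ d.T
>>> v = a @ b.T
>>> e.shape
(17, 7)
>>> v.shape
(7, 17)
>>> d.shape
(17, 7)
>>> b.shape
(17, 7)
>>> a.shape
(7, 7)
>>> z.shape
(7, 7, 17, 17)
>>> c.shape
(7, 17)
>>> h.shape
(17, 17, 7)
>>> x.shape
(17,)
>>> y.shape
(17,)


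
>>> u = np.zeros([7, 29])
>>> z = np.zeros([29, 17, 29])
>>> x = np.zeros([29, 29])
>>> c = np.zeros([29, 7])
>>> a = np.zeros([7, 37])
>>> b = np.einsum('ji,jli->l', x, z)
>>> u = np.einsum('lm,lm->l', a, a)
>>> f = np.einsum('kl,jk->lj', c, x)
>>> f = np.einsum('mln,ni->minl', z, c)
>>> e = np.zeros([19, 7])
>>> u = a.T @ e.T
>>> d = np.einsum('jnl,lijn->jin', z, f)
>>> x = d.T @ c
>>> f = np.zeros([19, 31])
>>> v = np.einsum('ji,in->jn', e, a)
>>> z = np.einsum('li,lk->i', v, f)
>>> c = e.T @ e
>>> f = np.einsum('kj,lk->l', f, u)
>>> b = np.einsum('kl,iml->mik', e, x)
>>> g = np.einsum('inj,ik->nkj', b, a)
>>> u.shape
(37, 19)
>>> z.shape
(37,)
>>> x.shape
(17, 7, 7)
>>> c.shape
(7, 7)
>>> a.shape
(7, 37)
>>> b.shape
(7, 17, 19)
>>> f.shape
(37,)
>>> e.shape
(19, 7)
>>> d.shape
(29, 7, 17)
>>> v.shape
(19, 37)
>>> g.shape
(17, 37, 19)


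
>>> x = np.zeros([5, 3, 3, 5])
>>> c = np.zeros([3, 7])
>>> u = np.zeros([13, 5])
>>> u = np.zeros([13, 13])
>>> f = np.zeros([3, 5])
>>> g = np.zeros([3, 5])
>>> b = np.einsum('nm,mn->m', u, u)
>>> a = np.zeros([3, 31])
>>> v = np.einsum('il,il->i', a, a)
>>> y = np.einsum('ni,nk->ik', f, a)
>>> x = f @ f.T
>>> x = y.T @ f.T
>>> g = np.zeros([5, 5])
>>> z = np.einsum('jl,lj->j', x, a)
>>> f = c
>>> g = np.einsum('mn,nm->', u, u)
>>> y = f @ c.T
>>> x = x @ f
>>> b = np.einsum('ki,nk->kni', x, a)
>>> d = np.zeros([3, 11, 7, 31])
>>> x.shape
(31, 7)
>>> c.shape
(3, 7)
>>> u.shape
(13, 13)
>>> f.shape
(3, 7)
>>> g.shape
()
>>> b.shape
(31, 3, 7)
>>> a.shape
(3, 31)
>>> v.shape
(3,)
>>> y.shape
(3, 3)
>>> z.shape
(31,)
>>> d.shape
(3, 11, 7, 31)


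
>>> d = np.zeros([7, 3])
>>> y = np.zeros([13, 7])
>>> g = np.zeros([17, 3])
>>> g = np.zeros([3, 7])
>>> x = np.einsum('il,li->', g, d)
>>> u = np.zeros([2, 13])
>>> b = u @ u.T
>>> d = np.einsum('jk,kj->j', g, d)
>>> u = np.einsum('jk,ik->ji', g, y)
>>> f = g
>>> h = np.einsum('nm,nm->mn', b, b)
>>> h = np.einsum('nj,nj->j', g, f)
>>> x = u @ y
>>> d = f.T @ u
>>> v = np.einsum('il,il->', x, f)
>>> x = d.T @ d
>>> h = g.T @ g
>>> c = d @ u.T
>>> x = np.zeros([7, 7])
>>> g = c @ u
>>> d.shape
(7, 13)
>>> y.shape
(13, 7)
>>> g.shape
(7, 13)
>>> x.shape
(7, 7)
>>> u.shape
(3, 13)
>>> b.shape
(2, 2)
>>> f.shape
(3, 7)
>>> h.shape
(7, 7)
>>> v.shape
()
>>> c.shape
(7, 3)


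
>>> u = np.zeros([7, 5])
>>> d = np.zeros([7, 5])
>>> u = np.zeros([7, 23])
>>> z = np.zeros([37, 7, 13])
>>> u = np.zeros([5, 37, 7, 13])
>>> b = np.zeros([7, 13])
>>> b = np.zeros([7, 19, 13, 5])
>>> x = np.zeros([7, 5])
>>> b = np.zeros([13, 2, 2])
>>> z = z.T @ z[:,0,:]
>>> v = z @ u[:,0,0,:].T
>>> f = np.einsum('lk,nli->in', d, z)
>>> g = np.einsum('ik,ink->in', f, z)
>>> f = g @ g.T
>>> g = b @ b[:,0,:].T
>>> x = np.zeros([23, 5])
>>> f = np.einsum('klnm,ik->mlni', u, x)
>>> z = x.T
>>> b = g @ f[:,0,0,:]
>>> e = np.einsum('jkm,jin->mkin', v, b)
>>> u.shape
(5, 37, 7, 13)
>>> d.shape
(7, 5)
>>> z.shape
(5, 23)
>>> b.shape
(13, 2, 23)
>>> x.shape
(23, 5)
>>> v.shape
(13, 7, 5)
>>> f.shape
(13, 37, 7, 23)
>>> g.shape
(13, 2, 13)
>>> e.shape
(5, 7, 2, 23)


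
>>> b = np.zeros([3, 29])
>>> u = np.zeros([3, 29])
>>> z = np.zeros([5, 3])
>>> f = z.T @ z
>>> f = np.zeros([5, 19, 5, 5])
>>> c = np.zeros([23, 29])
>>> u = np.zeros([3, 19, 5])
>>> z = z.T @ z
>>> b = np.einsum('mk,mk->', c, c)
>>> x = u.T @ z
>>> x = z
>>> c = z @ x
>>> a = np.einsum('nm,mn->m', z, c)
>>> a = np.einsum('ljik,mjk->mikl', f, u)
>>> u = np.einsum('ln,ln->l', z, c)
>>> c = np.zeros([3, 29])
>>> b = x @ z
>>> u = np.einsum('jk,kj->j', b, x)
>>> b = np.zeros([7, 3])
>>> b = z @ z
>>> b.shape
(3, 3)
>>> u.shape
(3,)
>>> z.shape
(3, 3)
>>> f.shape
(5, 19, 5, 5)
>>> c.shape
(3, 29)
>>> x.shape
(3, 3)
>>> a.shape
(3, 5, 5, 5)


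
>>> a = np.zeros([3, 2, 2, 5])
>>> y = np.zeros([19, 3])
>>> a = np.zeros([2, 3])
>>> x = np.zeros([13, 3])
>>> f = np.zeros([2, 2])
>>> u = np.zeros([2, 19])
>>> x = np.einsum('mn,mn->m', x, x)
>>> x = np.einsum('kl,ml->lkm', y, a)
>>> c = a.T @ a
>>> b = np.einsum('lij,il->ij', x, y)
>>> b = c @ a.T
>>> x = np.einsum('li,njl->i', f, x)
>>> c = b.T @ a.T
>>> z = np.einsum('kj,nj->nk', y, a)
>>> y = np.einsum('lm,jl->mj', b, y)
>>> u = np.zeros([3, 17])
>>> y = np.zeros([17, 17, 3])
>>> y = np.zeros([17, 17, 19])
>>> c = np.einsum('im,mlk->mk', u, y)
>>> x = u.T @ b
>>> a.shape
(2, 3)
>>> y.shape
(17, 17, 19)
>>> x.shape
(17, 2)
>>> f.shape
(2, 2)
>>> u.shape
(3, 17)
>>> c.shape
(17, 19)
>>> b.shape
(3, 2)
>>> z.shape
(2, 19)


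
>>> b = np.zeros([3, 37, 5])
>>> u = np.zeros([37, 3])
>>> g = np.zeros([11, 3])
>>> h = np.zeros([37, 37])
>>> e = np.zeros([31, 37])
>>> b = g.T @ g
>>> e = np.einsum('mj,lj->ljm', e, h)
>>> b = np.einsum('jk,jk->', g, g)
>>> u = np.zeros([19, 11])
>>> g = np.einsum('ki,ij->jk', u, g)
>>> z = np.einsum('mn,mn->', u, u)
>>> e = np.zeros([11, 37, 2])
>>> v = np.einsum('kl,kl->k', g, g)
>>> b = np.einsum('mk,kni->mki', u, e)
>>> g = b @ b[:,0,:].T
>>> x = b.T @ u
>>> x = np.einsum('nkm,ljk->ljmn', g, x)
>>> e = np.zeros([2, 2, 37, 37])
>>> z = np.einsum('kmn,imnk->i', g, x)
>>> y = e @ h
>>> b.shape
(19, 11, 2)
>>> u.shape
(19, 11)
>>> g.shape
(19, 11, 19)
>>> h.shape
(37, 37)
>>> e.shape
(2, 2, 37, 37)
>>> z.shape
(2,)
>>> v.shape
(3,)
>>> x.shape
(2, 11, 19, 19)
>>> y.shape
(2, 2, 37, 37)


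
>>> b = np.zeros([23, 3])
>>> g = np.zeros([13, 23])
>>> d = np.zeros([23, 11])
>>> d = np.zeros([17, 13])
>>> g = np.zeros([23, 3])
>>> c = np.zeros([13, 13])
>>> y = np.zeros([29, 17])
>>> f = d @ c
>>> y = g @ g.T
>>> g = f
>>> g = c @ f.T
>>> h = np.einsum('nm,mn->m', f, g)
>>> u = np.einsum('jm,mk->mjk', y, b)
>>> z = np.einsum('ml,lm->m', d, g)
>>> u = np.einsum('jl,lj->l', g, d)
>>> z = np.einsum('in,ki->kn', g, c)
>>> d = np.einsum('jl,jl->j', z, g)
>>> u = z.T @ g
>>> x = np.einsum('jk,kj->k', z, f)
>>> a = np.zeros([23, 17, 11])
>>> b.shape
(23, 3)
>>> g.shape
(13, 17)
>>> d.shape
(13,)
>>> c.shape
(13, 13)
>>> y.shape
(23, 23)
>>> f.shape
(17, 13)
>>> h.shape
(13,)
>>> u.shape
(17, 17)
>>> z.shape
(13, 17)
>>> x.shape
(17,)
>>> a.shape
(23, 17, 11)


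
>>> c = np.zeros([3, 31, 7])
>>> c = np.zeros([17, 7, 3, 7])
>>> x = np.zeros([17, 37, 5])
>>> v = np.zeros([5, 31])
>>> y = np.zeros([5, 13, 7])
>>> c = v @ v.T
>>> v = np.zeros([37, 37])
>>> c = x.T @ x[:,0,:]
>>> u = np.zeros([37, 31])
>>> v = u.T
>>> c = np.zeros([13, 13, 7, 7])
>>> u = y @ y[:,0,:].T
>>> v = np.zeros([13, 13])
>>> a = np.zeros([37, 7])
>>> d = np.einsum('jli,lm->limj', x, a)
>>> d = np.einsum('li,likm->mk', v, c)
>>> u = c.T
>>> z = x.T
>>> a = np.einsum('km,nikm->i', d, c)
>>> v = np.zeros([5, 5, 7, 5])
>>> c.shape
(13, 13, 7, 7)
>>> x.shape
(17, 37, 5)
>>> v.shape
(5, 5, 7, 5)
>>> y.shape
(5, 13, 7)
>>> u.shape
(7, 7, 13, 13)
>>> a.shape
(13,)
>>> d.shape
(7, 7)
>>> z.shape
(5, 37, 17)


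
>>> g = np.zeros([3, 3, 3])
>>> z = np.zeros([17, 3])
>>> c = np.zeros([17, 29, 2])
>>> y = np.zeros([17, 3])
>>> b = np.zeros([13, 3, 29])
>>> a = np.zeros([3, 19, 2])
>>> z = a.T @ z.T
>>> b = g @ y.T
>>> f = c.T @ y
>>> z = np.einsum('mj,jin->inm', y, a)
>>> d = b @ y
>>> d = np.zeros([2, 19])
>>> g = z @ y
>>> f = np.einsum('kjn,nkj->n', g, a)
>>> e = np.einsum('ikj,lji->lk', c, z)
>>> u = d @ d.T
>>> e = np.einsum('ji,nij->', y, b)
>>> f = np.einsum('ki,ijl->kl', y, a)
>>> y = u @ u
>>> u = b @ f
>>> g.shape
(19, 2, 3)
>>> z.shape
(19, 2, 17)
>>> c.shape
(17, 29, 2)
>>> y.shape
(2, 2)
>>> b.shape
(3, 3, 17)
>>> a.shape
(3, 19, 2)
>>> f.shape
(17, 2)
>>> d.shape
(2, 19)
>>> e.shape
()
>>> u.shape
(3, 3, 2)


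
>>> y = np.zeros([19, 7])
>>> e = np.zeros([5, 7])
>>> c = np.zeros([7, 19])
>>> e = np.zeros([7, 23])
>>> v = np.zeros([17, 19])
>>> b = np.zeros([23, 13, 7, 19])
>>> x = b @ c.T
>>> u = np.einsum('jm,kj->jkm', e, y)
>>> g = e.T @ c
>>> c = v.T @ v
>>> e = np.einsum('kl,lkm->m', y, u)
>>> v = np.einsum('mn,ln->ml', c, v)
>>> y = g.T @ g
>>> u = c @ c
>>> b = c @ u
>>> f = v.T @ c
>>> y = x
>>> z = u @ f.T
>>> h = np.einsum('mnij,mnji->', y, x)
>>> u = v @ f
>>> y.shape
(23, 13, 7, 7)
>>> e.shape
(23,)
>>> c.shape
(19, 19)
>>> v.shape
(19, 17)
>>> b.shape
(19, 19)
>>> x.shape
(23, 13, 7, 7)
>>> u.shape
(19, 19)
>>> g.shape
(23, 19)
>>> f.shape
(17, 19)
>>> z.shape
(19, 17)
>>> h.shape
()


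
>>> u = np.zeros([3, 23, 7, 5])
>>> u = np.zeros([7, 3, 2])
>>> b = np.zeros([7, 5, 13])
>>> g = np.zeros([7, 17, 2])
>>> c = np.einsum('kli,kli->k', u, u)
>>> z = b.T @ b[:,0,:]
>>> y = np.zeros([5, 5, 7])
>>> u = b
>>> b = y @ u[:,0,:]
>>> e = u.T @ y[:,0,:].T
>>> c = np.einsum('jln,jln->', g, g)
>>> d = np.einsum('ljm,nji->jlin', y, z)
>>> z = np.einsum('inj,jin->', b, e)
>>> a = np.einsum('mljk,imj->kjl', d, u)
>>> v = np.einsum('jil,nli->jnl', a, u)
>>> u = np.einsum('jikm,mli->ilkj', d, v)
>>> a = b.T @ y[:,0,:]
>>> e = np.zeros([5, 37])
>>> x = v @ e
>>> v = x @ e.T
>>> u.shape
(5, 7, 13, 5)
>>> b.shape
(5, 5, 13)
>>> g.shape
(7, 17, 2)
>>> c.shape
()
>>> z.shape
()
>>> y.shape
(5, 5, 7)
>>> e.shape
(5, 37)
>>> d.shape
(5, 5, 13, 13)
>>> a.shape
(13, 5, 7)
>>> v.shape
(13, 7, 5)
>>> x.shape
(13, 7, 37)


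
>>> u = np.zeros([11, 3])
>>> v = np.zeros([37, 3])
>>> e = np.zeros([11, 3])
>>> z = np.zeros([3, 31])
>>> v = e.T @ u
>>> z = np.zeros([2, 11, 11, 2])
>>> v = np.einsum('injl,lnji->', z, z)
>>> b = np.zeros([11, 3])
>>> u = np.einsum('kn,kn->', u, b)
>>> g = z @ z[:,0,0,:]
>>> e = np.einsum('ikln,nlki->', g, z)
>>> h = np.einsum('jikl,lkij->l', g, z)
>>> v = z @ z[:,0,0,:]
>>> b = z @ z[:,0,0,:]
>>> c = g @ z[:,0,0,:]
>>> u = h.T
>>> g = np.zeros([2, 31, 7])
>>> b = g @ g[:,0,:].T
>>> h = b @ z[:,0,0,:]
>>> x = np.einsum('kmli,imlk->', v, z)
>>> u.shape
(2,)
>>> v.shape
(2, 11, 11, 2)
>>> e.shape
()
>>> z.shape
(2, 11, 11, 2)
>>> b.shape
(2, 31, 2)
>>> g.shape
(2, 31, 7)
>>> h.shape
(2, 31, 2)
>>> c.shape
(2, 11, 11, 2)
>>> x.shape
()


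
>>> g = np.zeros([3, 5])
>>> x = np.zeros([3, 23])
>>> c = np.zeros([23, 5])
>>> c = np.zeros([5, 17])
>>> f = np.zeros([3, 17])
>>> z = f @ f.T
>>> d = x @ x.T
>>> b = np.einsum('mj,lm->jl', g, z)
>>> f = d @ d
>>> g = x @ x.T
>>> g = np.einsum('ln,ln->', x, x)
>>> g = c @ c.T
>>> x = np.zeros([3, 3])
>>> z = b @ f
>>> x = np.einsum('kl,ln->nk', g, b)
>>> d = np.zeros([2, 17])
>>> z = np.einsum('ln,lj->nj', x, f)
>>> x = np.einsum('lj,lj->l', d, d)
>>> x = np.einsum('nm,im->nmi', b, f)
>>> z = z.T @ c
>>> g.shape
(5, 5)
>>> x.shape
(5, 3, 3)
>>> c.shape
(5, 17)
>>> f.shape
(3, 3)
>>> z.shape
(3, 17)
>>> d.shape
(2, 17)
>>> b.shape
(5, 3)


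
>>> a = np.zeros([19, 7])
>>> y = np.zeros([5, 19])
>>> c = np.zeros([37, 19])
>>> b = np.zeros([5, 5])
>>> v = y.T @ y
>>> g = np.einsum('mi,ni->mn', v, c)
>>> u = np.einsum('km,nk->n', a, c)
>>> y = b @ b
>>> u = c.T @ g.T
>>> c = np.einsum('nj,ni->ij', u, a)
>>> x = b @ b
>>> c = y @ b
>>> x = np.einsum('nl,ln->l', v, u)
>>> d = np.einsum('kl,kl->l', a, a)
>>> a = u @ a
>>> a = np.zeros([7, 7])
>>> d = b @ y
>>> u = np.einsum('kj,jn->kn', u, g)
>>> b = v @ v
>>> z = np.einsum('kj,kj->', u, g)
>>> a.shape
(7, 7)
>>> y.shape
(5, 5)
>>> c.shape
(5, 5)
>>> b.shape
(19, 19)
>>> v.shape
(19, 19)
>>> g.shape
(19, 37)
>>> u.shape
(19, 37)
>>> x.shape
(19,)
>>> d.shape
(5, 5)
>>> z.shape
()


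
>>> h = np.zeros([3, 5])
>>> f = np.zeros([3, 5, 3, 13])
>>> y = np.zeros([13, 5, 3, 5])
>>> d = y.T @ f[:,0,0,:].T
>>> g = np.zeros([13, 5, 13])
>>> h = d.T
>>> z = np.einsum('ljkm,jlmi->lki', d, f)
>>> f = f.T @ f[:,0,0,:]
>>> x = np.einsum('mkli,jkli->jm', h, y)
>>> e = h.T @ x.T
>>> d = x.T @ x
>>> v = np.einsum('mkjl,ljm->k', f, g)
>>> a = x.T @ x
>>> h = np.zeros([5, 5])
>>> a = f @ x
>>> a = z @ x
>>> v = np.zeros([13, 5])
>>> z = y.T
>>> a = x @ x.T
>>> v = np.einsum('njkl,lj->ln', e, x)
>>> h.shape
(5, 5)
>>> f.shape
(13, 3, 5, 13)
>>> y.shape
(13, 5, 3, 5)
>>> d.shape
(3, 3)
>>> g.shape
(13, 5, 13)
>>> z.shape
(5, 3, 5, 13)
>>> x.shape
(13, 3)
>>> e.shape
(5, 3, 5, 13)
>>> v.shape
(13, 5)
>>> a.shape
(13, 13)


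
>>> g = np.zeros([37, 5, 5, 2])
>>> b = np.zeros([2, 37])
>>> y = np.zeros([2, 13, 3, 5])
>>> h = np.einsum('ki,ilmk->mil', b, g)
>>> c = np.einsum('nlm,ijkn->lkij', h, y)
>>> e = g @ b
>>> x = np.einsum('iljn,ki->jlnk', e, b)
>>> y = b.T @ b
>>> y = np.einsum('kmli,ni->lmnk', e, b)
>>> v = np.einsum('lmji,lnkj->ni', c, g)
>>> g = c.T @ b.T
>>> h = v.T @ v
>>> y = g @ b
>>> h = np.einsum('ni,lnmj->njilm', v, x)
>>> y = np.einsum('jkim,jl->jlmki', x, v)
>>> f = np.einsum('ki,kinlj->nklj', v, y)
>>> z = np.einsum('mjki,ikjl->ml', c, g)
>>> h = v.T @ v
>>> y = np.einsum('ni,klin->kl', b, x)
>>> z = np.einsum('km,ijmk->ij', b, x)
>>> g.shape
(13, 2, 3, 2)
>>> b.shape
(2, 37)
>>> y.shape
(5, 5)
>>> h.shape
(13, 13)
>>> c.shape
(37, 3, 2, 13)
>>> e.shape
(37, 5, 5, 37)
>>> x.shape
(5, 5, 37, 2)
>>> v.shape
(5, 13)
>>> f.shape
(2, 5, 5, 37)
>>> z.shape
(5, 5)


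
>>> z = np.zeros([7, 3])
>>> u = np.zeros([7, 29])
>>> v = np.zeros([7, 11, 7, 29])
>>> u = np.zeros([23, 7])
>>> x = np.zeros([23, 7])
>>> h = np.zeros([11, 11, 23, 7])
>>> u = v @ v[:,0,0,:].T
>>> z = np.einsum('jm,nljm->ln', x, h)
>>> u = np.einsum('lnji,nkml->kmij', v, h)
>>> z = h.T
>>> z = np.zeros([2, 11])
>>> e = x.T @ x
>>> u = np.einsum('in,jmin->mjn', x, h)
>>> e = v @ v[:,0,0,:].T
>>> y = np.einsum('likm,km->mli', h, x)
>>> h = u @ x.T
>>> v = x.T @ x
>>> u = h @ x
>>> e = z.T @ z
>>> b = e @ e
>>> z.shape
(2, 11)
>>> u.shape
(11, 11, 7)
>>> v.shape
(7, 7)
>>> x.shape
(23, 7)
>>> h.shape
(11, 11, 23)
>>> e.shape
(11, 11)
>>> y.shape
(7, 11, 11)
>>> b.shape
(11, 11)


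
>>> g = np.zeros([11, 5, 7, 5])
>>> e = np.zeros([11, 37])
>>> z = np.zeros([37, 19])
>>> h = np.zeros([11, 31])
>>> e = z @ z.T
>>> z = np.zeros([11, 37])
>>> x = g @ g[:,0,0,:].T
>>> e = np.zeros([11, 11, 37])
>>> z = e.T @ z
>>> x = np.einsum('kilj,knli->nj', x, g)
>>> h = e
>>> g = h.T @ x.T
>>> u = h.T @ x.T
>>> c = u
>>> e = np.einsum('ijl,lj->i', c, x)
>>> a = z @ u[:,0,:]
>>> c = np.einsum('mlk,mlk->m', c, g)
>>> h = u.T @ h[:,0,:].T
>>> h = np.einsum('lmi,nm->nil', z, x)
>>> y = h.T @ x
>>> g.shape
(37, 11, 5)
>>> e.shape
(37,)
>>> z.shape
(37, 11, 37)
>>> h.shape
(5, 37, 37)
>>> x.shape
(5, 11)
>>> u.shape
(37, 11, 5)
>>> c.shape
(37,)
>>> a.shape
(37, 11, 5)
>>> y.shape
(37, 37, 11)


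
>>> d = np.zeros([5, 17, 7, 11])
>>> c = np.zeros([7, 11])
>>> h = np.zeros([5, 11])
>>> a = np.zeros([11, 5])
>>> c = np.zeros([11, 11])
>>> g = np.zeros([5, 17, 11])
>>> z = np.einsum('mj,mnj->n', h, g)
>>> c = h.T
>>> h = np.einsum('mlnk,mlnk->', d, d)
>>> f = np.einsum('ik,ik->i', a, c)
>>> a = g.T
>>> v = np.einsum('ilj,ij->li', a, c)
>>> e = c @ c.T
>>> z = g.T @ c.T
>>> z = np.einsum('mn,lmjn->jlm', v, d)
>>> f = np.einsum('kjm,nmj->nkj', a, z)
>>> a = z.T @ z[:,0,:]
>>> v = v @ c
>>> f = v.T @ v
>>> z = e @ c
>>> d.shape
(5, 17, 7, 11)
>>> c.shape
(11, 5)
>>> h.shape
()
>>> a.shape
(17, 5, 17)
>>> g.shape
(5, 17, 11)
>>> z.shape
(11, 5)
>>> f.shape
(5, 5)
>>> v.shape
(17, 5)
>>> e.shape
(11, 11)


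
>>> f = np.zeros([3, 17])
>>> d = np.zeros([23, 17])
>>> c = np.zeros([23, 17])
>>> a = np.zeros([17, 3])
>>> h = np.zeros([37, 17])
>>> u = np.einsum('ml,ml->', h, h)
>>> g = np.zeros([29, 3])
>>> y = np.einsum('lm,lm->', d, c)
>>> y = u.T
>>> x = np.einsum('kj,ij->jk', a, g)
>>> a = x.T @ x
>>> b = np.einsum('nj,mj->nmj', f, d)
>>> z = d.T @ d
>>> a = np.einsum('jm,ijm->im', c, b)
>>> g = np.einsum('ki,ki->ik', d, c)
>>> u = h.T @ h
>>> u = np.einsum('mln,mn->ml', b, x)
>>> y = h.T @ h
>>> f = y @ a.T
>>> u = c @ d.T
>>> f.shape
(17, 3)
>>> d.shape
(23, 17)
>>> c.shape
(23, 17)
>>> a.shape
(3, 17)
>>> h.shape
(37, 17)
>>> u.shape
(23, 23)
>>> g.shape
(17, 23)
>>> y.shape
(17, 17)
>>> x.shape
(3, 17)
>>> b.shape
(3, 23, 17)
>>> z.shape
(17, 17)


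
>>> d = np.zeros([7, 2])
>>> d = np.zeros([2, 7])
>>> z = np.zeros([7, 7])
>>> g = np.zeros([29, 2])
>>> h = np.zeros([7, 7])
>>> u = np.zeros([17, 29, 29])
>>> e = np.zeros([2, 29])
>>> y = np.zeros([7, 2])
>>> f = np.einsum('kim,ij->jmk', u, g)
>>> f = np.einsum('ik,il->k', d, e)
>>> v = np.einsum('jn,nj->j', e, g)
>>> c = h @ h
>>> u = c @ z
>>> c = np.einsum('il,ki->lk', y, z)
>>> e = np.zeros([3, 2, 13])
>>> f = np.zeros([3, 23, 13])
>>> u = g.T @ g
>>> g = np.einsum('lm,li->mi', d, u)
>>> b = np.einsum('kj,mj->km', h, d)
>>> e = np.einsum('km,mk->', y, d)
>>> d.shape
(2, 7)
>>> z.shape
(7, 7)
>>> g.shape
(7, 2)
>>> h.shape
(7, 7)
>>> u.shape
(2, 2)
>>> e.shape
()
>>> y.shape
(7, 2)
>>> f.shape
(3, 23, 13)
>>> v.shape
(2,)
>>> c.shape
(2, 7)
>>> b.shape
(7, 2)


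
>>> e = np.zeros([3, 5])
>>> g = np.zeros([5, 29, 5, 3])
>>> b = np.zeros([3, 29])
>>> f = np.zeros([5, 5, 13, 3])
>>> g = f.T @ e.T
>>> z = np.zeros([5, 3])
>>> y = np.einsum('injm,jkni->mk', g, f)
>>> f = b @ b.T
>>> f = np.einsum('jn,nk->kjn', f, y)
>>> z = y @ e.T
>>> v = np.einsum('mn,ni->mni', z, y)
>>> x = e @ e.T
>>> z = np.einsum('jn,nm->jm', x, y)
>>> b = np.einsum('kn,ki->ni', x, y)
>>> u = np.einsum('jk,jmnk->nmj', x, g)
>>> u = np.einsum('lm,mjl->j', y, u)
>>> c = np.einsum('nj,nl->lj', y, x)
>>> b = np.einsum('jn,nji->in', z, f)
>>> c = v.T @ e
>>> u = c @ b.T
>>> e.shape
(3, 5)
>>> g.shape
(3, 13, 5, 3)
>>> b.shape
(3, 5)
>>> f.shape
(5, 3, 3)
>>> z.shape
(3, 5)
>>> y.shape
(3, 5)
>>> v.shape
(3, 3, 5)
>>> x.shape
(3, 3)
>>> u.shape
(5, 3, 3)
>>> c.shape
(5, 3, 5)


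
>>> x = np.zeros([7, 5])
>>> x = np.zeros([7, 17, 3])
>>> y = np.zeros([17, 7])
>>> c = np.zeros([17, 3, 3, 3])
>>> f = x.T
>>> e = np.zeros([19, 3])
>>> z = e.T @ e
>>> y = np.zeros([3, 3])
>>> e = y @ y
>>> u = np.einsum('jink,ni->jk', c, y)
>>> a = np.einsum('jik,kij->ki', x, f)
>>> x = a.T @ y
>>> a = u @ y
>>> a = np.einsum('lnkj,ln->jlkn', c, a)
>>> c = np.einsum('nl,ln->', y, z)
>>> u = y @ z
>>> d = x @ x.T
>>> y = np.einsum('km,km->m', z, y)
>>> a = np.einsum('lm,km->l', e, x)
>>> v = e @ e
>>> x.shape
(17, 3)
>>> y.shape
(3,)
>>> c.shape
()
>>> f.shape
(3, 17, 7)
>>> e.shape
(3, 3)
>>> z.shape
(3, 3)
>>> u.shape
(3, 3)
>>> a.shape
(3,)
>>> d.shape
(17, 17)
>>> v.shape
(3, 3)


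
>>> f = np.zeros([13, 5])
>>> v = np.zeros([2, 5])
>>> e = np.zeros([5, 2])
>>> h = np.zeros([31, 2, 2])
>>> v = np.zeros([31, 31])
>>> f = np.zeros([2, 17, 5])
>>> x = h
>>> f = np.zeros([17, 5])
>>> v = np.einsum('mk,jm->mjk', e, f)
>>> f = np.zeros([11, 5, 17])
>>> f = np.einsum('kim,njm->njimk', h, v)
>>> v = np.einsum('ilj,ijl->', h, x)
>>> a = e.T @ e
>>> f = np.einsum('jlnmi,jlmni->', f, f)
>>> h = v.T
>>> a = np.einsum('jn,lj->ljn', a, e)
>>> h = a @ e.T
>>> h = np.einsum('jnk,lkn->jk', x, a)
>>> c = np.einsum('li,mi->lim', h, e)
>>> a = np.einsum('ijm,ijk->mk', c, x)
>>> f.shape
()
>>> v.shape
()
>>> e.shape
(5, 2)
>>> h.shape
(31, 2)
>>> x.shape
(31, 2, 2)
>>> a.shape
(5, 2)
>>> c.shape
(31, 2, 5)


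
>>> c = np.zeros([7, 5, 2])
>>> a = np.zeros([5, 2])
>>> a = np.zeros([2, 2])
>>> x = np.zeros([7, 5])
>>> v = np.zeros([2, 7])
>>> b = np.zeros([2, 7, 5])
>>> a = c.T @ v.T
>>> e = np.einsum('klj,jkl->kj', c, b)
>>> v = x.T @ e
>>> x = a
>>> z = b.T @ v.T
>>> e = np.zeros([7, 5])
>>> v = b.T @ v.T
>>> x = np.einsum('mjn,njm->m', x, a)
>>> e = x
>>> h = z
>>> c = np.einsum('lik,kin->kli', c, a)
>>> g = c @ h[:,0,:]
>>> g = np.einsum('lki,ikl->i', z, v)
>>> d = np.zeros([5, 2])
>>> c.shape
(2, 7, 5)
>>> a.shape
(2, 5, 2)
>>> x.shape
(2,)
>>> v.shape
(5, 7, 5)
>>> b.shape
(2, 7, 5)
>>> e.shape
(2,)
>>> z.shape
(5, 7, 5)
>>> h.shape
(5, 7, 5)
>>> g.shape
(5,)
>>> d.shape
(5, 2)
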